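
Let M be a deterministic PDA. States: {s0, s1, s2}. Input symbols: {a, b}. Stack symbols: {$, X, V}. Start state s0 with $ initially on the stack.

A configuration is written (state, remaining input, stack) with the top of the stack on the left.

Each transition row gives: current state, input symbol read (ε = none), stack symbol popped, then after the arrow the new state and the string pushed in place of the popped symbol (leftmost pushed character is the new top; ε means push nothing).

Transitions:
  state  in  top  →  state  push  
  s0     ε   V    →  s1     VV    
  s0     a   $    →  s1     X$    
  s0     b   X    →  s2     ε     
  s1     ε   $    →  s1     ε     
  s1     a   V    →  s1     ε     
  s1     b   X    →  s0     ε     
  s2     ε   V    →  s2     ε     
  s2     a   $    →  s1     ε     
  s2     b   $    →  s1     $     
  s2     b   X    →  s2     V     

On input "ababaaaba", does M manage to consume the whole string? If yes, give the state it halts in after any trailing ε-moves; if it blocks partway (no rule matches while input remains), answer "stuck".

(s0, ababaaaba, $)
  read a, top $: go to s1, push X$ → (s1, babaaaba, X$)
  read b, top X: go to s0, push ε → (s0, abaaaba, $)
  read a, top $: go to s1, push X$ → (s1, baaaba, X$)
  read b, top X: go to s0, push ε → (s0, aaaba, $)
  read a, top $: go to s1, push X$ → (s1, aaba, X$)
No transition for (s1, a, top X); M blocks with input aaba remaining.

stuck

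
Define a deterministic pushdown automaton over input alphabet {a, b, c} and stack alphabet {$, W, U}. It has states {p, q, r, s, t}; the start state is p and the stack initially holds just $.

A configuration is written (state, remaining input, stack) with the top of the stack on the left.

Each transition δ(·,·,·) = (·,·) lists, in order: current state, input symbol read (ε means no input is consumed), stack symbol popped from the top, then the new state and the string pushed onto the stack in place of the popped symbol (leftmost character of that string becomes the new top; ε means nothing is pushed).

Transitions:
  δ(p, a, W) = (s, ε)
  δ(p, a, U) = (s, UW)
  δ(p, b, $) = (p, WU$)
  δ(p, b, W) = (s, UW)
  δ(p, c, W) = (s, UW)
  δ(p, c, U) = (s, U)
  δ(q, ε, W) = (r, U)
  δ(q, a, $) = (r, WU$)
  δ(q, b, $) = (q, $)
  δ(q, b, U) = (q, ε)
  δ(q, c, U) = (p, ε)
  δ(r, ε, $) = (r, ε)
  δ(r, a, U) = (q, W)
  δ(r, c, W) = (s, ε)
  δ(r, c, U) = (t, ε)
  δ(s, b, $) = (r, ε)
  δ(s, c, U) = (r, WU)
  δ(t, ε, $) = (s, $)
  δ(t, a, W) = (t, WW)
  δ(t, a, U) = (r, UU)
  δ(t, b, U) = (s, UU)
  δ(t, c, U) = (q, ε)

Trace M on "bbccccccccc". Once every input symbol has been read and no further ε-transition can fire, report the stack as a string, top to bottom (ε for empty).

(p, bbccccccccc, $)
  read b, top $: go to p, push WU$ → (p, bccccccccc, WU$)
  read b, top W: go to s, push UW → (s, ccccccccc, UWU$)
  read c, top U: go to r, push WU → (r, cccccccc, WUWU$)
  read c, top W: go to s, push ε → (s, ccccccc, UWU$)
  read c, top U: go to r, push WU → (r, cccccc, WUWU$)
  read c, top W: go to s, push ε → (s, ccccc, UWU$)
  read c, top U: go to r, push WU → (r, cccc, WUWU$)
  read c, top W: go to s, push ε → (s, ccc, UWU$)
  read c, top U: go to r, push WU → (r, cc, WUWU$)
  read c, top W: go to s, push ε → (s, c, UWU$)
  read c, top U: go to r, push WU → (r, ε, WUWU$)
All input consumed in state r with stack WUWU$.

WUWU$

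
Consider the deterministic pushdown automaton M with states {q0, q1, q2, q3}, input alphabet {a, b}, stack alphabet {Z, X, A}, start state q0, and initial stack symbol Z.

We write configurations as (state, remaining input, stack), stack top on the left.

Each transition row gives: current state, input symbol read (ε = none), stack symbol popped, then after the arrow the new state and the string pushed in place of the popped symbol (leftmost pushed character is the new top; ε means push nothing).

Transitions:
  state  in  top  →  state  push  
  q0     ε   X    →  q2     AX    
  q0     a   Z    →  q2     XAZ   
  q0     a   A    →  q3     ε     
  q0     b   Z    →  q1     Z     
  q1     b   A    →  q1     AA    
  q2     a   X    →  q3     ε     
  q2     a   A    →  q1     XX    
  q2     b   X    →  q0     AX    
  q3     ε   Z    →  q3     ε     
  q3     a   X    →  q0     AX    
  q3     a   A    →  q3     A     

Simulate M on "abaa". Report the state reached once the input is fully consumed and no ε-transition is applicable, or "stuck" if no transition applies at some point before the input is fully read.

(q0, abaa, Z)
  read a, top Z: go to q2, push XAZ → (q2, baa, XAZ)
  read b, top X: go to q0, push AX → (q0, aa, AXAZ)
  read a, top A: go to q3, push ε → (q3, a, XAZ)
  read a, top X: go to q0, push AX → (q0, ε, AXAZ)
All input consumed; M is in state q0.

q0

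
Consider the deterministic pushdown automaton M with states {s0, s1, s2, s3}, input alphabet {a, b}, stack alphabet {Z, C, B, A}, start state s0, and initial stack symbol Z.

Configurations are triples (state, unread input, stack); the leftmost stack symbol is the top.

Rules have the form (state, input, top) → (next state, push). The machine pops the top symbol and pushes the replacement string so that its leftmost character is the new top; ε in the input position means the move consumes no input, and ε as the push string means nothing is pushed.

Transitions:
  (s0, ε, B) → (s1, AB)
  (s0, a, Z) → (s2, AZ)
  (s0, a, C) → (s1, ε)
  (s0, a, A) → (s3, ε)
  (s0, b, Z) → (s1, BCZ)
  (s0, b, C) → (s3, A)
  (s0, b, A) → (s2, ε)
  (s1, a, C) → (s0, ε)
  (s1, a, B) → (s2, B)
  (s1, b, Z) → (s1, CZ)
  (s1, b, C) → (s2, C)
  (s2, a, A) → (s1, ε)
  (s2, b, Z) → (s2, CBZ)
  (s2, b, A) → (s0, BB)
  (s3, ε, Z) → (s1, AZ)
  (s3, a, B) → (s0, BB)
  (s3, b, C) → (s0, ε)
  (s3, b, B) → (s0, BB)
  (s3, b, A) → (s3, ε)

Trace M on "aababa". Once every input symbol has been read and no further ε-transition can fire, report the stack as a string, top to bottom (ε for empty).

BCZ

(s0, aababa, Z)
  read a, top Z: go to s2, push AZ → (s2, ababa, AZ)
  read a, top A: go to s1, push ε → (s1, baba, Z)
  read b, top Z: go to s1, push CZ → (s1, aba, CZ)
  read a, top C: go to s0, push ε → (s0, ba, Z)
  read b, top Z: go to s1, push BCZ → (s1, a, BCZ)
  read a, top B: go to s2, push B → (s2, ε, BCZ)
All input consumed in state s2 with stack BCZ.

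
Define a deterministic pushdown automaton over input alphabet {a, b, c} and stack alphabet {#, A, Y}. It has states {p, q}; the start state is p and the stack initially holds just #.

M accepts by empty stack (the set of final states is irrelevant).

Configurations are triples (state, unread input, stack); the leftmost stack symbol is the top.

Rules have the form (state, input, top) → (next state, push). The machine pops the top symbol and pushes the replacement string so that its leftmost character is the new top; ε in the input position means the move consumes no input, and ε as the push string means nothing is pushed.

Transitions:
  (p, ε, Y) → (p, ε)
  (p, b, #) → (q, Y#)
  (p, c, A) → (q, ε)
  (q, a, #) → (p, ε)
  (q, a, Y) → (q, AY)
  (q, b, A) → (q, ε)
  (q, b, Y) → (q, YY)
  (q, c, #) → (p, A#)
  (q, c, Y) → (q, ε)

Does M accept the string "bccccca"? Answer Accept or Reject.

(p, bccccca, #)
  read b, top #: go to q, push Y# → (q, ccccca, Y#)
  read c, top Y: go to q, push ε → (q, cccca, #)
  read c, top #: go to p, push A# → (p, ccca, A#)
  read c, top A: go to q, push ε → (q, cca, #)
  read c, top #: go to p, push A# → (p, ca, A#)
  read c, top A: go to q, push ε → (q, a, #)
  read a, top #: go to p, push ε → (p, ε, ε)
All input consumed and the stack is empty.

Accept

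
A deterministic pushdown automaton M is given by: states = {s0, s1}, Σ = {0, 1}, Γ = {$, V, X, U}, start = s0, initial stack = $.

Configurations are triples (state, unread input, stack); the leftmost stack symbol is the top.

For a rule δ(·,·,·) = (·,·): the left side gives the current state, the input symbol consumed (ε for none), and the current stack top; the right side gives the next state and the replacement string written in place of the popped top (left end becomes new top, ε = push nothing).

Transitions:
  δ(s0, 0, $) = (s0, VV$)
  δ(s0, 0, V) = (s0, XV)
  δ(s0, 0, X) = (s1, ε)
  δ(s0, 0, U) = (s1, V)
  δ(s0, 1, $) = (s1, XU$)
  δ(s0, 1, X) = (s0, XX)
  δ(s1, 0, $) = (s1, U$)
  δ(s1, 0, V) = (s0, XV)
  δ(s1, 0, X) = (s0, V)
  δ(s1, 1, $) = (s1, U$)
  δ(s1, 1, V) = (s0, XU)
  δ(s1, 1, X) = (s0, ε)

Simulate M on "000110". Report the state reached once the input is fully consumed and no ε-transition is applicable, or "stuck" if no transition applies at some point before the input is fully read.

(s0, 000110, $)
  read 0, top $: go to s0, push VV$ → (s0, 00110, VV$)
  read 0, top V: go to s0, push XV → (s0, 0110, XVV$)
  read 0, top X: go to s1, push ε → (s1, 110, VV$)
  read 1, top V: go to s0, push XU → (s0, 10, XUV$)
  read 1, top X: go to s0, push XX → (s0, 0, XXUV$)
  read 0, top X: go to s1, push ε → (s1, ε, XUV$)
All input consumed; M is in state s1.

s1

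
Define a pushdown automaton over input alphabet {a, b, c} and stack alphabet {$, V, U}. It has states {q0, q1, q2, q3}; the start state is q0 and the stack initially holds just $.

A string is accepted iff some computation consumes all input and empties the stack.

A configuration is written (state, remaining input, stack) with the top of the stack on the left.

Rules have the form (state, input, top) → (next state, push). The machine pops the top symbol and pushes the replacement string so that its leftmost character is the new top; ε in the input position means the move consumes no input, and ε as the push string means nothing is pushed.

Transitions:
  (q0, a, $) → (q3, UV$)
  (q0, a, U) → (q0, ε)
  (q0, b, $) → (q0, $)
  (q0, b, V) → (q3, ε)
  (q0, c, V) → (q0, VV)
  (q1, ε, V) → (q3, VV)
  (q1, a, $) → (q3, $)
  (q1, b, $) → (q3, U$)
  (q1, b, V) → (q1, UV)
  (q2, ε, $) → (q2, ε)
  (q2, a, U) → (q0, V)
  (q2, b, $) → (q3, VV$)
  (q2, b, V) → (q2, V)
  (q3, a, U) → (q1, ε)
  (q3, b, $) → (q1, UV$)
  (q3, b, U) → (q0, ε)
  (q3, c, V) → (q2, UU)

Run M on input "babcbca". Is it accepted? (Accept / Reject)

Reject

No computation consumes all input and empties the stack.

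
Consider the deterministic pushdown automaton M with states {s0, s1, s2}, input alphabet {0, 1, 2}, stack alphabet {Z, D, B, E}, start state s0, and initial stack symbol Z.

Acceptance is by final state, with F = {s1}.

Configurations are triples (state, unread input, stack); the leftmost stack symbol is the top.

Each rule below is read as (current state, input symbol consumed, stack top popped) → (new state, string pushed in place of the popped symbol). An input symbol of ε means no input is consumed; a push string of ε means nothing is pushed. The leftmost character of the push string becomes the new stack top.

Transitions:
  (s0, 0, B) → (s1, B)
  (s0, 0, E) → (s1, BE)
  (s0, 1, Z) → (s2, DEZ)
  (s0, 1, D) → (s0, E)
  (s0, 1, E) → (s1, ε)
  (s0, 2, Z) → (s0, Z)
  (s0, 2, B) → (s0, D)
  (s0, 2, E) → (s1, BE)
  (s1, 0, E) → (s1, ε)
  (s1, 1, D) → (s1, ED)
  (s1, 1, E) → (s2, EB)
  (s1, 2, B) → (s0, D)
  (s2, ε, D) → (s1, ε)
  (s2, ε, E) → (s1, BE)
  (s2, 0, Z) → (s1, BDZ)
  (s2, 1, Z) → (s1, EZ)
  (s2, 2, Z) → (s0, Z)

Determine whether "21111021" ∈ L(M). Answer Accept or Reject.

(s0, 21111021, Z) ⊢ (s0, 1111021, Z) ⊢ (s2, 111021, DEZ) ⊢ (s1, 111021, EZ) ⊢ (s2, 11021, EBZ) ⊢ (s1, 11021, BEBZ)
No transition applies at (s1, 11021, BEBZ); input not fully consumed.

Reject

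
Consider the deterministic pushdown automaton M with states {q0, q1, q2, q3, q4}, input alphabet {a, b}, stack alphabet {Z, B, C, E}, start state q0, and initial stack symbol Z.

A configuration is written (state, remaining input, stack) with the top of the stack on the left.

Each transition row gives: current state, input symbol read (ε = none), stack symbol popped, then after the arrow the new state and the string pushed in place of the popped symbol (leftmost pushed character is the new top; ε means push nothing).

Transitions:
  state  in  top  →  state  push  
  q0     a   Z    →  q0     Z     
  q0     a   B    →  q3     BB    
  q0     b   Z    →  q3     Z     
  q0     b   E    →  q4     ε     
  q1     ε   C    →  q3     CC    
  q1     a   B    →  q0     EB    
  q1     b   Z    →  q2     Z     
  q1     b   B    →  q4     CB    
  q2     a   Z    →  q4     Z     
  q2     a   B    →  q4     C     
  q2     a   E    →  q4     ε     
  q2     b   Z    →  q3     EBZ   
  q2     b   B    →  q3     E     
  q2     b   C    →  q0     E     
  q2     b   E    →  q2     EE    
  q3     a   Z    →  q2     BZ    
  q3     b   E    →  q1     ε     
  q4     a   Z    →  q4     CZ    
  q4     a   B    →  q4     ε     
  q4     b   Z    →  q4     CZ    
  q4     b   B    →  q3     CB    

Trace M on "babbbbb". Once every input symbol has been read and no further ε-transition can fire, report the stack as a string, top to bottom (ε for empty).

BZ

(q0, babbbbb, Z)
  read b, top Z: go to q3, push Z → (q3, abbbbb, Z)
  read a, top Z: go to q2, push BZ → (q2, bbbbb, BZ)
  read b, top B: go to q3, push E → (q3, bbbb, EZ)
  read b, top E: go to q1, push ε → (q1, bbb, Z)
  read b, top Z: go to q2, push Z → (q2, bb, Z)
  read b, top Z: go to q3, push EBZ → (q3, b, EBZ)
  read b, top E: go to q1, push ε → (q1, ε, BZ)
All input consumed in state q1 with stack BZ.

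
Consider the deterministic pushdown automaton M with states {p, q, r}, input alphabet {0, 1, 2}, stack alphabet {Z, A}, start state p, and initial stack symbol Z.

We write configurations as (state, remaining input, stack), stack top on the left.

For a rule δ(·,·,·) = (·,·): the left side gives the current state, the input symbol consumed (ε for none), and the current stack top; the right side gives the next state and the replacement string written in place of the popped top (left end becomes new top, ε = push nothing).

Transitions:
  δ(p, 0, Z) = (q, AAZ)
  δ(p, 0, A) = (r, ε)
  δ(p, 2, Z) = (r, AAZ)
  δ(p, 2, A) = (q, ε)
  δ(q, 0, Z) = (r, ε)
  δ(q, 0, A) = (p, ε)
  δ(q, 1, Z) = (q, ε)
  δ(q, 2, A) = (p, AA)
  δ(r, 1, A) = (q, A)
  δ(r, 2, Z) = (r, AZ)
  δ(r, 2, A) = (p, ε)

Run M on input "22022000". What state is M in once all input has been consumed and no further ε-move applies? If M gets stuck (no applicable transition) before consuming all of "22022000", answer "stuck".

r

(p, 22022000, Z) ⊢ (r, 2022000, AAZ) ⊢ (p, 022000, AZ) ⊢ (r, 22000, Z) ⊢ (r, 2000, AZ) ⊢ (p, 000, Z) ⊢ (q, 00, AAZ) ⊢ (p, 0, AZ) ⊢ (r, ε, Z)
All input consumed; M is in state r.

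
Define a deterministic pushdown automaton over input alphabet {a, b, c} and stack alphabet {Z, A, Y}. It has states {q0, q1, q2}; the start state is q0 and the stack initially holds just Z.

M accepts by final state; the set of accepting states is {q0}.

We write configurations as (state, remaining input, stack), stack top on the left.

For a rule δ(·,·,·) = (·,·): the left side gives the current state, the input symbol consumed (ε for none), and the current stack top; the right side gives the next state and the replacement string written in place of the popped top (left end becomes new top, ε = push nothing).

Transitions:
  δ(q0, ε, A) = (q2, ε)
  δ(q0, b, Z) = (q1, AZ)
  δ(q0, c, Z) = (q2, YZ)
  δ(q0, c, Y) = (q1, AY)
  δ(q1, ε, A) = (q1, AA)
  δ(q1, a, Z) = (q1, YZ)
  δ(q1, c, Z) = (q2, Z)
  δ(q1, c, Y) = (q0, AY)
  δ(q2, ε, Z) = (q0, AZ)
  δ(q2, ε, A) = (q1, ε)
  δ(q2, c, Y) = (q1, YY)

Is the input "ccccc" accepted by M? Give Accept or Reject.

Accept

(q0, ccccc, Z)
  read c, top Z: go to q2, push YZ → (q2, cccc, YZ)
  read c, top Y: go to q1, push YY → (q1, ccc, YYZ)
  read c, top Y: go to q0, push AY → (q0, cc, AYYZ)
  ε-move, top A: go to q2, push ε → (q2, cc, YYZ)
  read c, top Y: go to q1, push YY → (q1, c, YYYZ)
  read c, top Y: go to q0, push AY → (q0, ε, AYYYZ)
All input consumed; state q0 ∈ F.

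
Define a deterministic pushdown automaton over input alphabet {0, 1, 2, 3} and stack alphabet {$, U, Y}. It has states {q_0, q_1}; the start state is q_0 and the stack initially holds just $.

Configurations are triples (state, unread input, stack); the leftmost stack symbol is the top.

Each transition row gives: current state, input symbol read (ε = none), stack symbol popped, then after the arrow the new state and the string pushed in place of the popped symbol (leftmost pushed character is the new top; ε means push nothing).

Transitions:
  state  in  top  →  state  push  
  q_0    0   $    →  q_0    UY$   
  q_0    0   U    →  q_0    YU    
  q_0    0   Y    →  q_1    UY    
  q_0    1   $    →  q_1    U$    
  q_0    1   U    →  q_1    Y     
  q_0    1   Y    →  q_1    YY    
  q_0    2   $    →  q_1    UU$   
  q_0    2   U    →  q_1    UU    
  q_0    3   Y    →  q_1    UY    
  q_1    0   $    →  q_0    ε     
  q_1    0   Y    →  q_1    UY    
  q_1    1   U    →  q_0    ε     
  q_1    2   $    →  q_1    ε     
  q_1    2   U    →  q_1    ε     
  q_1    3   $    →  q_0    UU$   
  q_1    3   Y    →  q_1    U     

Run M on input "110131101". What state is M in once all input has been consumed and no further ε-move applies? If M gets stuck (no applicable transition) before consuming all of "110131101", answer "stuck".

q_0

(q_0, 110131101, $)
  read 1, top $: go to q_1, push U$ → (q_1, 10131101, U$)
  read 1, top U: go to q_0, push ε → (q_0, 0131101, $)
  read 0, top $: go to q_0, push UY$ → (q_0, 131101, UY$)
  read 1, top U: go to q_1, push Y → (q_1, 31101, YY$)
  read 3, top Y: go to q_1, push U → (q_1, 1101, UY$)
  read 1, top U: go to q_0, push ε → (q_0, 101, Y$)
  read 1, top Y: go to q_1, push YY → (q_1, 01, YY$)
  read 0, top Y: go to q_1, push UY → (q_1, 1, UYY$)
  read 1, top U: go to q_0, push ε → (q_0, ε, YY$)
All input consumed; M is in state q_0.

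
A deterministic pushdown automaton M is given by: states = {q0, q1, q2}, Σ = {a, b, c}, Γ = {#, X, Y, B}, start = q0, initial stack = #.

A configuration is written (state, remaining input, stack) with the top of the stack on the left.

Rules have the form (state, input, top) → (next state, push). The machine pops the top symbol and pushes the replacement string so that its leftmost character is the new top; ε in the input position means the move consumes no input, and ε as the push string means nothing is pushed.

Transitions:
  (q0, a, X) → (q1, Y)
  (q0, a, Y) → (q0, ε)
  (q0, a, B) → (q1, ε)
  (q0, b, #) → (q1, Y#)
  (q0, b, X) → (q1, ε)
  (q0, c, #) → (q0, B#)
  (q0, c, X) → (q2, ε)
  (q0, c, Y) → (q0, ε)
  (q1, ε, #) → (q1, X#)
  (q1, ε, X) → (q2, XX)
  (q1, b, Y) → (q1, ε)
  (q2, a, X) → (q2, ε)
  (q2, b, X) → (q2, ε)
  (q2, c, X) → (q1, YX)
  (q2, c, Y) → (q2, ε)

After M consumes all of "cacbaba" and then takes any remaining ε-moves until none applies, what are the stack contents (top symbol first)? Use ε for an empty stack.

#

(q0, cacbaba, #)
  read c, top #: go to q0, push B# → (q0, acbaba, B#)
  read a, top B: go to q1, push ε → (q1, cbaba, #)
  ε-move, top #: go to q1, push X# → (q1, cbaba, X#)
  ε-move, top X: go to q2, push XX → (q2, cbaba, XX#)
  read c, top X: go to q1, push YX → (q1, baba, YXX#)
  read b, top Y: go to q1, push ε → (q1, aba, XX#)
  ε-move, top X: go to q2, push XX → (q2, aba, XXX#)
  read a, top X: go to q2, push ε → (q2, ba, XX#)
  read b, top X: go to q2, push ε → (q2, a, X#)
  read a, top X: go to q2, push ε → (q2, ε, #)
All input consumed in state q2 with stack #.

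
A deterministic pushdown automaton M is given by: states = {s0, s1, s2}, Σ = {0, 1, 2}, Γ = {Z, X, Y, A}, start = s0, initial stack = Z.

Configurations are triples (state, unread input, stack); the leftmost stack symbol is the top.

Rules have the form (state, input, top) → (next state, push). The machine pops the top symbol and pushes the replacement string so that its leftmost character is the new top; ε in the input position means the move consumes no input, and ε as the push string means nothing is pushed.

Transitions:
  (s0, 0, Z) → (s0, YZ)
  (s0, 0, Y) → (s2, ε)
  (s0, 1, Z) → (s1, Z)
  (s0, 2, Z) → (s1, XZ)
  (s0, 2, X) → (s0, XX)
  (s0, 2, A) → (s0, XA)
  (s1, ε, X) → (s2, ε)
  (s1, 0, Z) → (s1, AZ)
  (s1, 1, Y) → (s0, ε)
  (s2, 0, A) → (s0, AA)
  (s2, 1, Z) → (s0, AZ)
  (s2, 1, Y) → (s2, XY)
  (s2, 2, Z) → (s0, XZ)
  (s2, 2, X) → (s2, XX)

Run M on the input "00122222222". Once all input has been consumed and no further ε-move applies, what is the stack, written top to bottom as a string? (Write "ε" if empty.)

XXXXXXXXAZ

(s0, 00122222222, Z)
  read 0, top Z: go to s0, push YZ → (s0, 0122222222, YZ)
  read 0, top Y: go to s2, push ε → (s2, 122222222, Z)
  read 1, top Z: go to s0, push AZ → (s0, 22222222, AZ)
  read 2, top A: go to s0, push XA → (s0, 2222222, XAZ)
  read 2, top X: go to s0, push XX → (s0, 222222, XXAZ)
  read 2, top X: go to s0, push XX → (s0, 22222, XXXAZ)
  read 2, top X: go to s0, push XX → (s0, 2222, XXXXAZ)
  read 2, top X: go to s0, push XX → (s0, 222, XXXXXAZ)
  read 2, top X: go to s0, push XX → (s0, 22, XXXXXXAZ)
  read 2, top X: go to s0, push XX → (s0, 2, XXXXXXXAZ)
  read 2, top X: go to s0, push XX → (s0, ε, XXXXXXXXAZ)
All input consumed in state s0 with stack XXXXXXXXAZ.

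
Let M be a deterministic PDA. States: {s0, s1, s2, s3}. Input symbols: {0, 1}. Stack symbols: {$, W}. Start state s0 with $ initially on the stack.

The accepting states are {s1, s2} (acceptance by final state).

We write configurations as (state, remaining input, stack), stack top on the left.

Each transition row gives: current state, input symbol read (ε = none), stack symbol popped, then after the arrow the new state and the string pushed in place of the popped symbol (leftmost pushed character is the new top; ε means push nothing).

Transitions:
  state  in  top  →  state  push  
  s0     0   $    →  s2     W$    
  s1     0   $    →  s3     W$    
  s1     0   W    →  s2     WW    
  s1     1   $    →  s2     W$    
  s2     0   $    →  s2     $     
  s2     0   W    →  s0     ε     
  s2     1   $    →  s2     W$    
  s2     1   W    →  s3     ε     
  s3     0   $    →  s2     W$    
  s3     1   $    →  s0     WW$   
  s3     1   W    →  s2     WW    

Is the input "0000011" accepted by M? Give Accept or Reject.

Reject

(s0, 0000011, $)
  read 0, top $: go to s2, push W$ → (s2, 000011, W$)
  read 0, top W: go to s0, push ε → (s0, 00011, $)
  read 0, top $: go to s2, push W$ → (s2, 0011, W$)
  read 0, top W: go to s0, push ε → (s0, 011, $)
  read 0, top $: go to s2, push W$ → (s2, 11, W$)
  read 1, top W: go to s3, push ε → (s3, 1, $)
  read 1, top $: go to s0, push WW$ → (s0, ε, WW$)
All input consumed; state s0 ∉ F and no further ε-move applies.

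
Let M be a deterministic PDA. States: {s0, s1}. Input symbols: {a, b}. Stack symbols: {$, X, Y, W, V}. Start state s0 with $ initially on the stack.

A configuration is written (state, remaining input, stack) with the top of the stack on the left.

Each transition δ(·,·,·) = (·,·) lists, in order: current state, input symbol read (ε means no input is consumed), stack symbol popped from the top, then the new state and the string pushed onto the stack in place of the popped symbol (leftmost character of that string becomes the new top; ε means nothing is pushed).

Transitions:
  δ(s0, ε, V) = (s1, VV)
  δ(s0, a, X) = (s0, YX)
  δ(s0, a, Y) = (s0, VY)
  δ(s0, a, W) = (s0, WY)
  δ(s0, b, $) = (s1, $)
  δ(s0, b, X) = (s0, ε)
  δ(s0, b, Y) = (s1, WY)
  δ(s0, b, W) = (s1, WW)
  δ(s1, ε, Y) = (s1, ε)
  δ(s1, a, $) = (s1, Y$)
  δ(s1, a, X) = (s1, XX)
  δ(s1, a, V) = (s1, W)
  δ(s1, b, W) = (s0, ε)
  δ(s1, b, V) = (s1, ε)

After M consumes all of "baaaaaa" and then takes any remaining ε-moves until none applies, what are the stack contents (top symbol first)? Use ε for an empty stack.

(s0, baaaaaa, $) ⊢ (s1, aaaaaa, $) ⊢ (s1, aaaaa, Y$) ⊢ (s1, aaaaa, $) ⊢ (s1, aaaa, Y$) ⊢ (s1, aaaa, $) ⊢ (s1, aaa, Y$) ⊢ (s1, aaa, $) ⊢ (s1, aa, Y$) ⊢ (s1, aa, $) ⊢ (s1, a, Y$) ⊢ (s1, a, $) ⊢ (s1, ε, Y$) ⊢ (s1, ε, $)
All input consumed in state s1 with stack $.

$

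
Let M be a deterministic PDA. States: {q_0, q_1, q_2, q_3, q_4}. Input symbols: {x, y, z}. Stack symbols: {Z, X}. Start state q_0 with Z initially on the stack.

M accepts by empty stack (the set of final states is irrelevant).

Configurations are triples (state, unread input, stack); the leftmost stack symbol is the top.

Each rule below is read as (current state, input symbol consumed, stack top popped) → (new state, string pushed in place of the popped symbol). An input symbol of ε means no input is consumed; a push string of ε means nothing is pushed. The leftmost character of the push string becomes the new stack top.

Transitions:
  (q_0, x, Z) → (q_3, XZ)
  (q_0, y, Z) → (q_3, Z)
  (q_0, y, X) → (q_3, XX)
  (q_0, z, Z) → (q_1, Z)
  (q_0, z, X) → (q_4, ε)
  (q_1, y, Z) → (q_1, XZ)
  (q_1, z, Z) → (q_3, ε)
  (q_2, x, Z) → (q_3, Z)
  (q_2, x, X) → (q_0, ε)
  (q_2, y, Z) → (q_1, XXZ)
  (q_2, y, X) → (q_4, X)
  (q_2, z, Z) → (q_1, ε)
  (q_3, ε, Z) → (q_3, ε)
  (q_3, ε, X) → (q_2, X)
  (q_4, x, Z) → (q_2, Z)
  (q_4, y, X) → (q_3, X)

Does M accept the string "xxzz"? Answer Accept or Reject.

Accept

(q_0, xxzz, Z)
  read x, top Z: go to q_3, push XZ → (q_3, xzz, XZ)
  ε-move, top X: go to q_2, push X → (q_2, xzz, XZ)
  read x, top X: go to q_0, push ε → (q_0, zz, Z)
  read z, top Z: go to q_1, push Z → (q_1, z, Z)
  read z, top Z: go to q_3, push ε → (q_3, ε, ε)
All input consumed and the stack is empty.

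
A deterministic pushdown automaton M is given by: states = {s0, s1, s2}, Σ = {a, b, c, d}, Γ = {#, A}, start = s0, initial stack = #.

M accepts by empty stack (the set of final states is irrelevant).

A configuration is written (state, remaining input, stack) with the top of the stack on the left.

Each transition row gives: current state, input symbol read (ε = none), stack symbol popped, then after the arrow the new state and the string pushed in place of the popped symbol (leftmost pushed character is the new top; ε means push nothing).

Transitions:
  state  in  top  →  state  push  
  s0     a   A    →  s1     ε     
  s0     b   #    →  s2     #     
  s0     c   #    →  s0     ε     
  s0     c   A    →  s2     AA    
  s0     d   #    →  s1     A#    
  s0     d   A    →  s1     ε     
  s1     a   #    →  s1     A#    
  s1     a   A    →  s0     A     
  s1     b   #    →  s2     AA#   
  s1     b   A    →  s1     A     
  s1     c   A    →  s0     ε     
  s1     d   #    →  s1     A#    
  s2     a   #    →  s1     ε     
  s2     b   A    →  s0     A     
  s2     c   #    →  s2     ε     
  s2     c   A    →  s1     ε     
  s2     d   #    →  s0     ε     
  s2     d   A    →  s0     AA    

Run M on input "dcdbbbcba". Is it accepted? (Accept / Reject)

Accept

(s0, dcdbbbcba, #)
  read d, top #: go to s1, push A# → (s1, cdbbbcba, A#)
  read c, top A: go to s0, push ε → (s0, dbbbcba, #)
  read d, top #: go to s1, push A# → (s1, bbbcba, A#)
  read b, top A: go to s1, push A → (s1, bbcba, A#)
  read b, top A: go to s1, push A → (s1, bcba, A#)
  read b, top A: go to s1, push A → (s1, cba, A#)
  read c, top A: go to s0, push ε → (s0, ba, #)
  read b, top #: go to s2, push # → (s2, a, #)
  read a, top #: go to s1, push ε → (s1, ε, ε)
All input consumed and the stack is empty.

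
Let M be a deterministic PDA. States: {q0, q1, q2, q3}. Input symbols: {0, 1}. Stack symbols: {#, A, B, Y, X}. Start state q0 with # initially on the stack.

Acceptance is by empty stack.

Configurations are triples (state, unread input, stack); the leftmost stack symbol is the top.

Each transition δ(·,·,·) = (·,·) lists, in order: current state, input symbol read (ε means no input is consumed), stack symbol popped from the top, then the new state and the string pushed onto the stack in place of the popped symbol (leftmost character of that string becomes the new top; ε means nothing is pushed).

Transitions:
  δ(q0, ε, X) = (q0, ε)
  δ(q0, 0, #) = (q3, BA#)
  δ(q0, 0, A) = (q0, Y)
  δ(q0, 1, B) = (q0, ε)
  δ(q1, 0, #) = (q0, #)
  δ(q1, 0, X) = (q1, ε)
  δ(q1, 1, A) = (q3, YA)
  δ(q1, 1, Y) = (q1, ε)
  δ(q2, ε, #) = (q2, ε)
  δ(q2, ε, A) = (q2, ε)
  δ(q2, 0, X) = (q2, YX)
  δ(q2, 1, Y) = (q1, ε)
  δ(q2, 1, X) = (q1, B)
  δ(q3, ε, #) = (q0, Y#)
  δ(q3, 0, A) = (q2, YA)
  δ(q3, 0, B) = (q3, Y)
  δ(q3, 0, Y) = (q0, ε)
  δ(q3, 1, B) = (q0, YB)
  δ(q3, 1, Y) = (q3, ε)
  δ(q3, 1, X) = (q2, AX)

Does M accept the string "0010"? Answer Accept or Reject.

(q0, 0010, #)
  read 0, top #: go to q3, push BA# → (q3, 010, BA#)
  read 0, top B: go to q3, push Y → (q3, 10, YA#)
  read 1, top Y: go to q3, push ε → (q3, 0, A#)
  read 0, top A: go to q2, push YA → (q2, ε, YA#)
All input consumed; stack is YA#, not empty, and no further ε-move applies.

Reject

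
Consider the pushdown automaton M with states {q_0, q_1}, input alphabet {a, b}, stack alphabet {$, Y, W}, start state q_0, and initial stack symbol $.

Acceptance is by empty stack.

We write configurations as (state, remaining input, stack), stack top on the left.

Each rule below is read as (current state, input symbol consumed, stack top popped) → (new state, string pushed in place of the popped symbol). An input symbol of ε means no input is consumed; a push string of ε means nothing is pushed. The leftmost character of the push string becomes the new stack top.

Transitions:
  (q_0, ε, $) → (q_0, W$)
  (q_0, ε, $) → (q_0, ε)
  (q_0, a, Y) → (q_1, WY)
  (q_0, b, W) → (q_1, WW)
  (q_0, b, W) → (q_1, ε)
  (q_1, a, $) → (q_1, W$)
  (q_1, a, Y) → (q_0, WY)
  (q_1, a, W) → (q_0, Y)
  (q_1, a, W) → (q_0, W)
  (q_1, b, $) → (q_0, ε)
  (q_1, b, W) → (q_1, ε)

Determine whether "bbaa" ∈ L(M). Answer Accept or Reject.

No computation consumes all input and empties the stack.

Reject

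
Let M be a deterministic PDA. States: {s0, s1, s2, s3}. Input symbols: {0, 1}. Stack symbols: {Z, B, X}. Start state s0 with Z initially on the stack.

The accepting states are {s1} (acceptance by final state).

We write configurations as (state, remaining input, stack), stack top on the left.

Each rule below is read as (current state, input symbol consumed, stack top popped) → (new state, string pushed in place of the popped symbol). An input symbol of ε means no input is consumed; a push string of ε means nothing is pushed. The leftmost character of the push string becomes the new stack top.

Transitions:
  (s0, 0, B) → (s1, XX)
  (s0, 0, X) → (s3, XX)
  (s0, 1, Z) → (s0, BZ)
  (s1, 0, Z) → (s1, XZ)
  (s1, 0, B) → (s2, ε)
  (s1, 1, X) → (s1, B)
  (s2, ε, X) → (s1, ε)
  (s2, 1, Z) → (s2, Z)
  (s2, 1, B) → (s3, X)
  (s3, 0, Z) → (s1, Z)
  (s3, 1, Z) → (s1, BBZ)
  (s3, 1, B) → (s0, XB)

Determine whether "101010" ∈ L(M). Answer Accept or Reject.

(s0, 101010, Z)
  read 1, top Z: go to s0, push BZ → (s0, 01010, BZ)
  read 0, top B: go to s1, push XX → (s1, 1010, XXZ)
  read 1, top X: go to s1, push B → (s1, 010, BXZ)
  read 0, top B: go to s2, push ε → (s2, 10, XZ)
  ε-move, top X: go to s1, push ε → (s1, 10, Z)
No transition applies at (s1, 10, Z); input not fully consumed.

Reject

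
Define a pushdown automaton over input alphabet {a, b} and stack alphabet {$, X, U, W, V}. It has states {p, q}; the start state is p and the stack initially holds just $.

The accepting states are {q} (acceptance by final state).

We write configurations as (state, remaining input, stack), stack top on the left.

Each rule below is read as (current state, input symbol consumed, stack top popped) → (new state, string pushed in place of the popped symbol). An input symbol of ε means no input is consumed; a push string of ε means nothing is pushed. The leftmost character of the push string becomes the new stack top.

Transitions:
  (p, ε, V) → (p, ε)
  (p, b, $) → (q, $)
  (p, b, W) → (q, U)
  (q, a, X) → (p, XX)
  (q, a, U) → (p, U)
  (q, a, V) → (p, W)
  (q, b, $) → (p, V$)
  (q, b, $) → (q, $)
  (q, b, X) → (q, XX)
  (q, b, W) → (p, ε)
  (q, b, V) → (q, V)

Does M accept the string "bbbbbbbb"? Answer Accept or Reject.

One accepting computation: (p, bbbbbbbb, $) ⊢ (q, bbbbbbb, $) ⊢ (q, bbbbbb, $) ⊢ (q, bbbbb, $) ⊢ (q, bbbb, $) ⊢ (q, bbb, $) ⊢ (q, bb, $) ⊢ (q, b, $) ⊢ (q, ε, $)
All input consumed and state q ∈ F.

Accept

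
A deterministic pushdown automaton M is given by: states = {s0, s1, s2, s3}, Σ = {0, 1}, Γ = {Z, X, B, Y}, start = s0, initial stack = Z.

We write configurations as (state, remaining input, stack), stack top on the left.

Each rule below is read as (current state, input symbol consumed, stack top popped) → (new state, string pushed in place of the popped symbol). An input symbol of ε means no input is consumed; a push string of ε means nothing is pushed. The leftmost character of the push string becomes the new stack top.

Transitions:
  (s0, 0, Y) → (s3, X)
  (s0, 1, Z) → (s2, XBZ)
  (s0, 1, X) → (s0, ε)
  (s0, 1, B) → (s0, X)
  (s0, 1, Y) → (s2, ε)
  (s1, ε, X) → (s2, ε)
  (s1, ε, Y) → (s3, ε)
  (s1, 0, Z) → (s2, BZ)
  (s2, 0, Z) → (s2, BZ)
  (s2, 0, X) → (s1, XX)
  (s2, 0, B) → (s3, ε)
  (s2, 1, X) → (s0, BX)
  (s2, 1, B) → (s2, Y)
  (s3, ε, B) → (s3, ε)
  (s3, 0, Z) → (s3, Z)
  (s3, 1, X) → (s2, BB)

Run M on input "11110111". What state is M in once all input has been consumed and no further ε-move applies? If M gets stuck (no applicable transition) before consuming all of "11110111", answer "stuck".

(s0, 11110111, Z) ⊢ (s2, 1110111, XBZ) ⊢ (s0, 110111, BXBZ) ⊢ (s0, 10111, XXBZ) ⊢ (s0, 0111, XBZ)
No transition for (s0, 0, top X); M blocks with input 0111 remaining.

stuck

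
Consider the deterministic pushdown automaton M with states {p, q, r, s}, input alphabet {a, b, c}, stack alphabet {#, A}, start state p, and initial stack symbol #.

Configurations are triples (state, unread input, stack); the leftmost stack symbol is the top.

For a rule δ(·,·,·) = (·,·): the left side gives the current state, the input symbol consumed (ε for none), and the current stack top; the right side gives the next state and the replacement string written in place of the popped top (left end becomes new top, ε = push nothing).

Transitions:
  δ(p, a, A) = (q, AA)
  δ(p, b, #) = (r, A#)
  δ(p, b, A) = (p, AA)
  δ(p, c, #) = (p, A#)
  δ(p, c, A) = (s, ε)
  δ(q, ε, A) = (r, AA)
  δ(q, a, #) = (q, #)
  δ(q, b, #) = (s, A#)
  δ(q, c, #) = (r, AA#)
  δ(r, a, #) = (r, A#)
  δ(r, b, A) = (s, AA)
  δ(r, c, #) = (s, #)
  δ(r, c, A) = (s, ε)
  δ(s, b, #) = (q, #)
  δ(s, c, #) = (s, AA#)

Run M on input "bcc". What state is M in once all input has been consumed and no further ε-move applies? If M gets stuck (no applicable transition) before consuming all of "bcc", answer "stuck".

(p, bcc, #) ⊢ (r, cc, A#) ⊢ (s, c, #) ⊢ (s, ε, AA#)
All input consumed; M is in state s.

s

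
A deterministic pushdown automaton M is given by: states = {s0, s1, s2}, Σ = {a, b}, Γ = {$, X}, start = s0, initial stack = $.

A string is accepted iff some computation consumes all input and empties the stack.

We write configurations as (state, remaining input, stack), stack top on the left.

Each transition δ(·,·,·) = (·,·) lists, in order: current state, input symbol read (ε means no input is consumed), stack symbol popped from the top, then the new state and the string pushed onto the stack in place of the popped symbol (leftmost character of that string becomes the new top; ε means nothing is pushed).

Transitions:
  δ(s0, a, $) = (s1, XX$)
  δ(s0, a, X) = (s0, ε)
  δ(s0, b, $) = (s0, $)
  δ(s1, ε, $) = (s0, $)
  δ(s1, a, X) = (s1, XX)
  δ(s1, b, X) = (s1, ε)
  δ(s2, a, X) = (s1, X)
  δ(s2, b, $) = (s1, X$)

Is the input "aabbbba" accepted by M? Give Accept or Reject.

(s0, aabbbba, $)
  read a, top $: go to s1, push XX$ → (s1, abbbba, XX$)
  read a, top X: go to s1, push XX → (s1, bbbba, XXX$)
  read b, top X: go to s1, push ε → (s1, bbba, XX$)
  read b, top X: go to s1, push ε → (s1, bba, X$)
  read b, top X: go to s1, push ε → (s1, ba, $)
  ε-move, top $: go to s0, push $ → (s0, ba, $)
  read b, top $: go to s0, push $ → (s0, a, $)
  read a, top $: go to s1, push XX$ → (s1, ε, XX$)
All input consumed; stack is XX$, not empty, and no further ε-move applies.

Reject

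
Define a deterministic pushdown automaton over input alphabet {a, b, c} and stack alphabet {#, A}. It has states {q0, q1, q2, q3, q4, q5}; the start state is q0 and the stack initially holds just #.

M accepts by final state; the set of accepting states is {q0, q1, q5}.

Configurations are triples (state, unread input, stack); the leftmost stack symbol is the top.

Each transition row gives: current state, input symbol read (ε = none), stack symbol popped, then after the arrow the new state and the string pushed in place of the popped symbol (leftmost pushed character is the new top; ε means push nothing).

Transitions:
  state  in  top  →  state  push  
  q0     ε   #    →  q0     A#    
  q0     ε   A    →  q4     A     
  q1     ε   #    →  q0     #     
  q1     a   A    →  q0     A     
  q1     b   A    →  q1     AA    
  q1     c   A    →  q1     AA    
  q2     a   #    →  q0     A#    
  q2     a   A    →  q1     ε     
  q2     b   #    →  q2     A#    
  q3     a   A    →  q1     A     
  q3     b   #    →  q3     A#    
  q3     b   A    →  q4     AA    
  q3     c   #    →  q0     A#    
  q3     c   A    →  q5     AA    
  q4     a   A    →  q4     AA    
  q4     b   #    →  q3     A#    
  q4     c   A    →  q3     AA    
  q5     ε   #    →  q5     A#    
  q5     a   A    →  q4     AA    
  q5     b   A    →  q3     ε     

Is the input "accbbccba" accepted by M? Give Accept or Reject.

(q0, accbbccba, #) ⊢ (q0, accbbccba, A#) ⊢ (q4, accbbccba, A#) ⊢ (q4, ccbbccba, AA#) ⊢ (q3, cbbccba, AAA#) ⊢ (q5, bbccba, AAAA#) ⊢ (q3, bccba, AAA#) ⊢ (q4, ccba, AAAA#) ⊢ (q3, cba, AAAAA#) ⊢ (q5, ba, AAAAAA#) ⊢ (q3, a, AAAAA#) ⊢ (q1, ε, AAAAA#)
All input consumed; state q1 ∈ F.

Accept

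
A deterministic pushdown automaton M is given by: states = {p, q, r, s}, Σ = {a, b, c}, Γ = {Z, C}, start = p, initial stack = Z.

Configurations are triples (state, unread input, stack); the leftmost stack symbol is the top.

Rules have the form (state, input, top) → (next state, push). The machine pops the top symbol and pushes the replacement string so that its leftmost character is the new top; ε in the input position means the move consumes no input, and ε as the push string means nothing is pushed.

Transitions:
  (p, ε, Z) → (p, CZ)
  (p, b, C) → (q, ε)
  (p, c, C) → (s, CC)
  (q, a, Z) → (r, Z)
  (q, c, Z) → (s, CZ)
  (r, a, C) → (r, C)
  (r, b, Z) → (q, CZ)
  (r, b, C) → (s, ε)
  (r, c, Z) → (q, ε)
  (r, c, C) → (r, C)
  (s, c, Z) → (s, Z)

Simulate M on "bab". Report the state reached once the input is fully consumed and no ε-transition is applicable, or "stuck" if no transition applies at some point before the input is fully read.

(p, bab, Z) ⊢ (p, bab, CZ) ⊢ (q, ab, Z) ⊢ (r, b, Z) ⊢ (q, ε, CZ)
All input consumed; M is in state q.

q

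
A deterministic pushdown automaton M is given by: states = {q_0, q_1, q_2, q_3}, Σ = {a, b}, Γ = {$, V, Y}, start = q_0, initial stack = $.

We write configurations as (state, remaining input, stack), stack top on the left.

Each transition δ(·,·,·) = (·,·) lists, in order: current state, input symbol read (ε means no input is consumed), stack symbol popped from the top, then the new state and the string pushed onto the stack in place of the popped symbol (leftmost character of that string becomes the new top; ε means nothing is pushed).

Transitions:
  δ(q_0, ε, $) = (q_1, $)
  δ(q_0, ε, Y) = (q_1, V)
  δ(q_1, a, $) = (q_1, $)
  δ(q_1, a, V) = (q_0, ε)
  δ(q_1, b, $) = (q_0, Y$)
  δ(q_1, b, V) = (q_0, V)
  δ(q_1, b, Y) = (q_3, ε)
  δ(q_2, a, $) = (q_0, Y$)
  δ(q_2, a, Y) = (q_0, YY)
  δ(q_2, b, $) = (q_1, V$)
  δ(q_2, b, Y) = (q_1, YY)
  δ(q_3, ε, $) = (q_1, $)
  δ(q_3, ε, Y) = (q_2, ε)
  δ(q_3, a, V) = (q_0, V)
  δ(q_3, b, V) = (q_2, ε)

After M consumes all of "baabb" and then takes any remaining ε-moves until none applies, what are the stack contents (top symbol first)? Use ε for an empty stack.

(q_0, baabb, $)
  ε-move, top $: go to q_1, push $ → (q_1, baabb, $)
  read b, top $: go to q_0, push Y$ → (q_0, aabb, Y$)
  ε-move, top Y: go to q_1, push V → (q_1, aabb, V$)
  read a, top V: go to q_0, push ε → (q_0, abb, $)
  ε-move, top $: go to q_1, push $ → (q_1, abb, $)
  read a, top $: go to q_1, push $ → (q_1, bb, $)
  read b, top $: go to q_0, push Y$ → (q_0, b, Y$)
  ε-move, top Y: go to q_1, push V → (q_1, b, V$)
  read b, top V: go to q_0, push V → (q_0, ε, V$)
All input consumed in state q_0 with stack V$.

V$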